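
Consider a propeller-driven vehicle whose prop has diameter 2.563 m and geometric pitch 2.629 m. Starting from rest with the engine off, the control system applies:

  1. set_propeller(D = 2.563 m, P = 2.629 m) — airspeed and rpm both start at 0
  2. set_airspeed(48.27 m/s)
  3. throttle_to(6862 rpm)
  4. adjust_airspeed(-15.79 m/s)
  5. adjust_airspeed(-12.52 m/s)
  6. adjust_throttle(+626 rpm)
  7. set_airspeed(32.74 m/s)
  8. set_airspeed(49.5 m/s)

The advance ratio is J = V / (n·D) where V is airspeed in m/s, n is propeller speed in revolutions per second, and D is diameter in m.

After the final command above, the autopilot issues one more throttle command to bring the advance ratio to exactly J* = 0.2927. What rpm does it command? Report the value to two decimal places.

rpm = 3959.00

set_propeller: D = 2.563 m, P = 2.629 m (p = P/D = 1.025751); state ← (V=0, rpm=0)
set_airspeed(48.27): V ← 48.27 m/s
throttle_to(6862): rpm ← 6862
adjust_airspeed(-15.79): V ← 48.27 -15.79 = 32.48 m/s
adjust_airspeed(-12.52): V ← 32.48 -12.52 = 19.96 m/s
adjust_throttle(+626): rpm ← 6862 +626 = 7488
set_airspeed(32.74): V ← 32.74 m/s
set_airspeed(49.5): V ← 49.5 m/s
final state: V = 49.5 m/s, rpm = 7488 → n = rpm/60 = 124.800000 rev/s
target J* = 0.2927; solve J* = V/(n·D) for n: n = V/(J*·D) = 49.5/(0.2927 × 2.563) = 65.983275 rev/s
rpm = 60·n = 3958.996526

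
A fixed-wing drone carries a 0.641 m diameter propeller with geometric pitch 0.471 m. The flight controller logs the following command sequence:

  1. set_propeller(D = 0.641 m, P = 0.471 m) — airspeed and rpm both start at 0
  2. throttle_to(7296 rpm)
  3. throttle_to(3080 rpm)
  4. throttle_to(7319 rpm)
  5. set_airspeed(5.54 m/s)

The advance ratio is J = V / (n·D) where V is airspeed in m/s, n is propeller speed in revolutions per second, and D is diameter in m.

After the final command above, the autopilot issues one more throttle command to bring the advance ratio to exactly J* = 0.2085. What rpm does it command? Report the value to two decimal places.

rpm = 2487.12

set_propeller: D = 0.641 m, P = 0.471 m (p = P/D = 0.734789); state ← (V=0, rpm=0)
throttle_to(7296): rpm ← 7296
throttle_to(3080): rpm ← 3080
throttle_to(7319): rpm ← 7319
set_airspeed(5.54): V ← 5.54 m/s
final state: V = 5.54 m/s, rpm = 7319 → n = rpm/60 = 121.983333 rev/s
target J* = 0.2085; solve J* = V/(n·D) for n: n = V/(J*·D) = 5.54/(0.2085 × 0.641) = 41.452018 rev/s
rpm = 60·n = 2487.121068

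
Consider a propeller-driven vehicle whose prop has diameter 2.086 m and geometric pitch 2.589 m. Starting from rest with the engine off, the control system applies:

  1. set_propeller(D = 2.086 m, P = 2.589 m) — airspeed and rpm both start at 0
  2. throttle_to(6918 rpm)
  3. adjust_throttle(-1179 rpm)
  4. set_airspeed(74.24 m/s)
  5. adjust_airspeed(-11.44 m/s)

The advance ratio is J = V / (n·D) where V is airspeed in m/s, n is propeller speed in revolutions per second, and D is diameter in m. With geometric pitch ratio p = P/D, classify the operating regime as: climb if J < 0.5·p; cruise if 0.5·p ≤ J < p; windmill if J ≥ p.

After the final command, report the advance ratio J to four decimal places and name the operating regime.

J = 0.3147, regime = climb

set_propeller: D = 2.086 m, P = 2.589 m (p = P/D = 1.241131); state ← (V=0, rpm=0)
throttle_to(6918): rpm ← 6918
adjust_throttle(-1179): rpm ← 6918 -1179 = 5739
set_airspeed(74.24): V ← 74.24 m/s
adjust_airspeed(-11.44): V ← 74.24 -11.44 = 62.8 m/s
final state: V = 62.8 m/s, rpm = 5739 → n = rpm/60 = 95.650000 rev/s
J = V / (n·D) = 62.8 / (95.650000 × 2.086) = 0.314746
regime bands: climb J<0.6206 | cruise [0.6206, 1.2411) | windmill J≥1.2411
J = 0.3147 → climb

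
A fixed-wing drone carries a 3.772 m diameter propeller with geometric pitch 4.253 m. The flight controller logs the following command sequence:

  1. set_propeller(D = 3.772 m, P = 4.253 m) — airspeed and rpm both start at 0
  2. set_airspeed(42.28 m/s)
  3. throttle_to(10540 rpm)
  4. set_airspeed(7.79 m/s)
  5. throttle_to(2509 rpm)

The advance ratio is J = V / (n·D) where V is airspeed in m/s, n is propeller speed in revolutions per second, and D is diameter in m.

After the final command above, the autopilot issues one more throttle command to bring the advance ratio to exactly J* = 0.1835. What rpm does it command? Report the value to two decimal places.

rpm = 675.28

set_propeller: D = 3.772 m, P = 4.253 m (p = P/D = 1.127519); state ← (V=0, rpm=0)
set_airspeed(42.28): V ← 42.28 m/s
throttle_to(10540): rpm ← 10540
set_airspeed(7.79): V ← 7.79 m/s
throttle_to(2509): rpm ← 2509
final state: V = 7.79 m/s, rpm = 2509 → n = rpm/60 = 41.816667 rev/s
target J* = 0.1835; solve J* = V/(n·D) for n: n = V/(J*·D) = 7.79/(0.1835 × 3.772) = 11.254591 rev/s
rpm = 60·n = 675.275441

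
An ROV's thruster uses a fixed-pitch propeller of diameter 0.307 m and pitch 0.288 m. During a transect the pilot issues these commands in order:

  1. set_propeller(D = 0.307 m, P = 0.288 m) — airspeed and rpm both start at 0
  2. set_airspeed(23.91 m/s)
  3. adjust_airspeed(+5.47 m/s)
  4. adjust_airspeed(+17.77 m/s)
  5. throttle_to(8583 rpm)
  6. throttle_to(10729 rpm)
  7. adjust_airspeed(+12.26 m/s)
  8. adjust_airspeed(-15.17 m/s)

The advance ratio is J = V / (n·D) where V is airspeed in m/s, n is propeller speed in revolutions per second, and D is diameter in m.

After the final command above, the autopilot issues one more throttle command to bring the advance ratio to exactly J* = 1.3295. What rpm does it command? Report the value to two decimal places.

set_propeller: D = 0.307 m, P = 0.288 m (p = P/D = 0.938111); state ← (V=0, rpm=0)
set_airspeed(23.91): V ← 23.91 m/s
adjust_airspeed(+5.47): V ← 23.91 +5.47 = 29.38 m/s
adjust_airspeed(+17.77): V ← 29.38 +17.77 = 47.15 m/s
throttle_to(8583): rpm ← 8583
throttle_to(10729): rpm ← 10729
adjust_airspeed(+12.26): V ← 47.15 +12.26 = 59.41 m/s
adjust_airspeed(-15.17): V ← 59.41 -15.17 = 44.24 m/s
final state: V = 44.24 m/s, rpm = 10729 → n = rpm/60 = 178.816667 rev/s
target J* = 1.3295; solve J* = V/(n·D) for n: n = V/(J*·D) = 44.24/(1.3295 × 0.307) = 108.389797 rev/s
rpm = 60·n = 6503.387794

rpm = 6503.39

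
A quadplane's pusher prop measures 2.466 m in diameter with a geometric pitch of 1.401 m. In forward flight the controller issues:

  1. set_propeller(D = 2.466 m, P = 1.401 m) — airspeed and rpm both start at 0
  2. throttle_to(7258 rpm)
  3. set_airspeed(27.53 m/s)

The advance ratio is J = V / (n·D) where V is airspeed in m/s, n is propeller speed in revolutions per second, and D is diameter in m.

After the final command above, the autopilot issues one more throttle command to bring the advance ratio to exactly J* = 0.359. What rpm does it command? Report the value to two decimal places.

rpm = 1865.82

set_propeller: D = 2.466 m, P = 1.401 m (p = P/D = 0.568127); state ← (V=0, rpm=0)
throttle_to(7258): rpm ← 7258
set_airspeed(27.53): V ← 27.53 m/s
final state: V = 27.53 m/s, rpm = 7258 → n = rpm/60 = 120.966667 rev/s
target J* = 0.359; solve J* = V/(n·D) for n: n = V/(J*·D) = 27.53/(0.359 × 2.466) = 31.097014 rev/s
rpm = 60·n = 1865.820846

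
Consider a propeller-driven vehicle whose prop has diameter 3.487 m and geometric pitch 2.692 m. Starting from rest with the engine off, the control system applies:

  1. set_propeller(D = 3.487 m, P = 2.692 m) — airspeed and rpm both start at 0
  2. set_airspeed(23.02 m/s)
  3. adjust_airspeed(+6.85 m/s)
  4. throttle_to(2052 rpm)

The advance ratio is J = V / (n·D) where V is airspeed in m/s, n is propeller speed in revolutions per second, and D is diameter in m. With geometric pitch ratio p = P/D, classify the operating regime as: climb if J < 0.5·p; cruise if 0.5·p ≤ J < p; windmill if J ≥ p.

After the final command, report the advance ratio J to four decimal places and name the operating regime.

J = 0.2505, regime = climb

set_propeller: D = 3.487 m, P = 2.692 m (p = P/D = 0.772010); state ← (V=0, rpm=0)
set_airspeed(23.02): V ← 23.02 m/s
adjust_airspeed(+6.85): V ← 23.02 +6.85 = 29.87 m/s
throttle_to(2052): rpm ← 2052
final state: V = 29.87 m/s, rpm = 2052 → n = rpm/60 = 34.200000 rev/s
J = V / (n·D) = 29.87 / (34.200000 × 3.487) = 0.250471
regime bands: climb J<0.3860 | cruise [0.3860, 0.7720) | windmill J≥0.7720
J = 0.2505 → climb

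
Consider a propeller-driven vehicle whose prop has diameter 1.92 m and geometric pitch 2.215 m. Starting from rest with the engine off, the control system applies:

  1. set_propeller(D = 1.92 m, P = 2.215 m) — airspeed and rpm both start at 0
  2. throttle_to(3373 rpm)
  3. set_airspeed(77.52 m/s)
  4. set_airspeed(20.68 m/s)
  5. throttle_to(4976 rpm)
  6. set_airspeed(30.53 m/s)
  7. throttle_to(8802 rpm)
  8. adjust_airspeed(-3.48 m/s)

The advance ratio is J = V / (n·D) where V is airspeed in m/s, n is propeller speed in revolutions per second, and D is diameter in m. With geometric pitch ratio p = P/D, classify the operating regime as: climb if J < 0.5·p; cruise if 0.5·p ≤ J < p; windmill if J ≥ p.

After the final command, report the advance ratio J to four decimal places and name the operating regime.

set_propeller: D = 1.92 m, P = 2.215 m (p = P/D = 1.153646); state ← (V=0, rpm=0)
throttle_to(3373): rpm ← 3373
set_airspeed(77.52): V ← 77.52 m/s
set_airspeed(20.68): V ← 20.68 m/s
throttle_to(4976): rpm ← 4976
set_airspeed(30.53): V ← 30.53 m/s
throttle_to(8802): rpm ← 8802
adjust_airspeed(-3.48): V ← 30.53 -3.48 = 27.05 m/s
final state: V = 27.05 m/s, rpm = 8802 → n = rpm/60 = 146.700000 rev/s
J = V / (n·D) = 27.05 / (146.700000 × 1.92) = 0.096036
regime bands: climb J<0.5768 | cruise [0.5768, 1.1536) | windmill J≥1.1536
J = 0.0960 → climb

J = 0.0960, regime = climb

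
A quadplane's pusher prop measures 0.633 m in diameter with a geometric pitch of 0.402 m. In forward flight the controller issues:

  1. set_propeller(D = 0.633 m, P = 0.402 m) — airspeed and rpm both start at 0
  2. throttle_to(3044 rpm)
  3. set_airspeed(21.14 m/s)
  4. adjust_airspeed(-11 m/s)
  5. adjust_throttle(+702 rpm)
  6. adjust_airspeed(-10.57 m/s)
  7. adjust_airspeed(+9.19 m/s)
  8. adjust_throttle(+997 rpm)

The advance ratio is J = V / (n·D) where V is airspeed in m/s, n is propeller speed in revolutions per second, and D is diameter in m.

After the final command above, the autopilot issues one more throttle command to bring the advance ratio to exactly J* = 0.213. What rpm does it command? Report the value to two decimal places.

set_propeller: D = 0.633 m, P = 0.402 m (p = P/D = 0.635071); state ← (V=0, rpm=0)
throttle_to(3044): rpm ← 3044
set_airspeed(21.14): V ← 21.14 m/s
adjust_airspeed(-11): V ← 21.14 -11 = 10.14 m/s
adjust_throttle(+702): rpm ← 3044 +702 = 3746
adjust_airspeed(-10.57): V ← 10.14 -10.57 = -0.43 m/s
adjust_airspeed(+9.19): V ← -0.43 +9.19 = 8.76 m/s
adjust_throttle(+997): rpm ← 3746 +997 = 4743
final state: V = 8.76 m/s, rpm = 4743 → n = rpm/60 = 79.050000 rev/s
target J* = 0.213; solve J* = V/(n·D) for n: n = V/(J*·D) = 8.76/(0.213 × 0.633) = 64.971186 rev/s
rpm = 60·n = 3898.271143

rpm = 3898.27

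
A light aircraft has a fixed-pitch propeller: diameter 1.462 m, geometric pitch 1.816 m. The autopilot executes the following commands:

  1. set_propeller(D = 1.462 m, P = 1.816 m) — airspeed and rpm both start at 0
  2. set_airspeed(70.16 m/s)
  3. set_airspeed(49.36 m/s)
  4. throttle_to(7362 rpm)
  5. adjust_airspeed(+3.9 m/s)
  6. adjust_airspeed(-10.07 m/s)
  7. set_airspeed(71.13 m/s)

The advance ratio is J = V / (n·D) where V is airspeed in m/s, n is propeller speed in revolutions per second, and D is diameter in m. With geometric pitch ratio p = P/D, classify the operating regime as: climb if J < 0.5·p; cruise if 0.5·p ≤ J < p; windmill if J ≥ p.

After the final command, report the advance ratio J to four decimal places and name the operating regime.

set_propeller: D = 1.462 m, P = 1.816 m (p = P/D = 1.242134); state ← (V=0, rpm=0)
set_airspeed(70.16): V ← 70.16 m/s
set_airspeed(49.36): V ← 49.36 m/s
throttle_to(7362): rpm ← 7362
adjust_airspeed(+3.9): V ← 49.36 +3.9 = 53.26 m/s
adjust_airspeed(-10.07): V ← 53.26 -10.07 = 43.19 m/s
set_airspeed(71.13): V ← 71.13 m/s
final state: V = 71.13 m/s, rpm = 7362 → n = rpm/60 = 122.700000 rev/s
J = V / (n·D) = 71.13 / (122.700000 × 1.462) = 0.396516
regime bands: climb J<0.6211 | cruise [0.6211, 1.2421) | windmill J≥1.2421
J = 0.3965 → climb

J = 0.3965, regime = climb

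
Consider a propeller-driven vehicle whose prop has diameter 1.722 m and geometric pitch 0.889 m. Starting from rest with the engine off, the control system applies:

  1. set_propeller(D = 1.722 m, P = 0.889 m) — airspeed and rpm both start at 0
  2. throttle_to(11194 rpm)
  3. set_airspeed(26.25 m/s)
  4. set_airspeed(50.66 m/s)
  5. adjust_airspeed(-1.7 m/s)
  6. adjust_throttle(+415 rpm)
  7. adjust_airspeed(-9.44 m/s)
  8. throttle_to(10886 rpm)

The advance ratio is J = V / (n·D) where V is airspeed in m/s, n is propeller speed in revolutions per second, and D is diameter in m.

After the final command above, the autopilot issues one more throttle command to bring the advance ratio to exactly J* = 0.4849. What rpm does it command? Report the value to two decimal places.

set_propeller: D = 1.722 m, P = 0.889 m (p = P/D = 0.516260); state ← (V=0, rpm=0)
throttle_to(11194): rpm ← 11194
set_airspeed(26.25): V ← 26.25 m/s
set_airspeed(50.66): V ← 50.66 m/s
adjust_airspeed(-1.7): V ← 50.66 -1.7 = 48.96 m/s
adjust_throttle(+415): rpm ← 11194 +415 = 11609
adjust_airspeed(-9.44): V ← 48.96 -9.44 = 39.52 m/s
throttle_to(10886): rpm ← 10886
final state: V = 39.52 m/s, rpm = 10886 → n = rpm/60 = 181.433333 rev/s
target J* = 0.4849; solve J* = V/(n·D) for n: n = V/(J*·D) = 39.52/(0.4849 × 1.722) = 47.329466 rev/s
rpm = 60·n = 2839.767961

rpm = 2839.77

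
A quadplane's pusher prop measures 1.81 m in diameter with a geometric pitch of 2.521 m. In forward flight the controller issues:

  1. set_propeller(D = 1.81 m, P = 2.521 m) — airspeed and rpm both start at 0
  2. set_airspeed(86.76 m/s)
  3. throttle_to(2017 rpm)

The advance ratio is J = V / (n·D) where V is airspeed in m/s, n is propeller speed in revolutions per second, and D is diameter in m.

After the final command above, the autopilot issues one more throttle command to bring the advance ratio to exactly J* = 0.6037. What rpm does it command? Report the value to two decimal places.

rpm = 4763.99

set_propeller: D = 1.81 m, P = 2.521 m (p = P/D = 1.392818); state ← (V=0, rpm=0)
set_airspeed(86.76): V ← 86.76 m/s
throttle_to(2017): rpm ← 2017
final state: V = 86.76 m/s, rpm = 2017 → n = rpm/60 = 33.616667 rev/s
target J* = 0.6037; solve J* = V/(n·D) for n: n = V/(J*·D) = 86.76/(0.6037 × 1.81) = 79.399870 rev/s
rpm = 60·n = 4763.992214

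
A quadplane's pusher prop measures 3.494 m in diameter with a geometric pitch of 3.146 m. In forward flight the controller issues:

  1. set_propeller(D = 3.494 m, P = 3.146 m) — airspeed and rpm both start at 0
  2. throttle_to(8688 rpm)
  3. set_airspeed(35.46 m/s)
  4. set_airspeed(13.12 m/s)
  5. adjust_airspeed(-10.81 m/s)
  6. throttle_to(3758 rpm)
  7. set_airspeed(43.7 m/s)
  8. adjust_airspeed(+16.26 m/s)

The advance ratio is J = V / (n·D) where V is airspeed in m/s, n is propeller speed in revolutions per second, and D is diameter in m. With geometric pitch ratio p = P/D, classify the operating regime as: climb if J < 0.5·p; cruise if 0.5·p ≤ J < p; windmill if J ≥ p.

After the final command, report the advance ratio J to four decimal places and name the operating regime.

J = 0.2740, regime = climb

set_propeller: D = 3.494 m, P = 3.146 m (p = P/D = 0.900401); state ← (V=0, rpm=0)
throttle_to(8688): rpm ← 8688
set_airspeed(35.46): V ← 35.46 m/s
set_airspeed(13.12): V ← 13.12 m/s
adjust_airspeed(-10.81): V ← 13.12 -10.81 = 2.31 m/s
throttle_to(3758): rpm ← 3758
set_airspeed(43.7): V ← 43.7 m/s
adjust_airspeed(+16.26): V ← 43.7 +16.26 = 59.96 m/s
final state: V = 59.96 m/s, rpm = 3758 → n = rpm/60 = 62.633333 rev/s
J = V / (n·D) = 59.96 / (62.633333 × 3.494) = 0.273989
regime bands: climb J<0.4502 | cruise [0.4502, 0.9004) | windmill J≥0.9004
J = 0.2740 → climb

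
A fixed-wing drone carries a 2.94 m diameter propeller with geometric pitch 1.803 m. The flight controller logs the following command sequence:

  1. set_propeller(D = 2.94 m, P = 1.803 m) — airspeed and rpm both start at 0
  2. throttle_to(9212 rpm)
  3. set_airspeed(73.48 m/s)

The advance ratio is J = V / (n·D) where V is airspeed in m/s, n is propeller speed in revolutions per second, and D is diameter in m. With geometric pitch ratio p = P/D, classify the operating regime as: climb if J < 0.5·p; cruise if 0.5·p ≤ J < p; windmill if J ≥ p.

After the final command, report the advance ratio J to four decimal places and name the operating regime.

set_propeller: D = 2.94 m, P = 1.803 m (p = P/D = 0.613265); state ← (V=0, rpm=0)
throttle_to(9212): rpm ← 9212
set_airspeed(73.48): V ← 73.48 m/s
final state: V = 73.48 m/s, rpm = 9212 → n = rpm/60 = 153.533333 rev/s
J = V / (n·D) = 73.48 / (153.533333 × 2.94) = 0.162787
regime bands: climb J<0.3066 | cruise [0.3066, 0.6133) | windmill J≥0.6133
J = 0.1628 → climb

J = 0.1628, regime = climb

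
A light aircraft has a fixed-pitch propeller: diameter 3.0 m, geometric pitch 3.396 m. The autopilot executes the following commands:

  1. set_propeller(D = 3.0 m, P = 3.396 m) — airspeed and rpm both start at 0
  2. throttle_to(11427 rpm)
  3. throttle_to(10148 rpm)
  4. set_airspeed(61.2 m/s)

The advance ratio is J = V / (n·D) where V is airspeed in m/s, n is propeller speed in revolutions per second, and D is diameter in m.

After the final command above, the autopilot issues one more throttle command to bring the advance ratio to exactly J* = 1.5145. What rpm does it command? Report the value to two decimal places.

set_propeller: D = 3.0 m, P = 3.396 m (p = P/D = 1.132000); state ← (V=0, rpm=0)
throttle_to(11427): rpm ← 11427
throttle_to(10148): rpm ← 10148
set_airspeed(61.2): V ← 61.2 m/s
final state: V = 61.2 m/s, rpm = 10148 → n = rpm/60 = 169.133333 rev/s
target J* = 1.5145; solve J* = V/(n·D) for n: n = V/(J*·D) = 61.2/(1.5145 × 3.0) = 13.469792 rev/s
rpm = 60·n = 808.187521

rpm = 808.19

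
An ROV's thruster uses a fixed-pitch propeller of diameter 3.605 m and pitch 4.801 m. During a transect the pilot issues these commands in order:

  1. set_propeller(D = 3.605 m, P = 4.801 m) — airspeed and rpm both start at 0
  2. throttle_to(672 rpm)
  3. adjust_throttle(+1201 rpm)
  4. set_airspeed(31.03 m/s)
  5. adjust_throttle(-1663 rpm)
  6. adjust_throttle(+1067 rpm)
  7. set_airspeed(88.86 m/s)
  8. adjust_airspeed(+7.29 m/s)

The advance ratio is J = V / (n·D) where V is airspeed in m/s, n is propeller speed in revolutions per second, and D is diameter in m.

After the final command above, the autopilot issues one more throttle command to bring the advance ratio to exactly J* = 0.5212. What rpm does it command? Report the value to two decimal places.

set_propeller: D = 3.605 m, P = 4.801 m (p = P/D = 1.331761); state ← (V=0, rpm=0)
throttle_to(672): rpm ← 672
adjust_throttle(+1201): rpm ← 672 +1201 = 1873
set_airspeed(31.03): V ← 31.03 m/s
adjust_throttle(-1663): rpm ← 1873 -1663 = 210
adjust_throttle(+1067): rpm ← 210 +1067 = 1277
set_airspeed(88.86): V ← 88.86 m/s
adjust_airspeed(+7.29): V ← 88.86 +7.29 = 96.15 m/s
final state: V = 96.15 m/s, rpm = 1277 → n = rpm/60 = 21.283333 rev/s
target J* = 0.5212; solve J* = V/(n·D) for n: n = V/(J*·D) = 96.15/(0.5212 × 3.605) = 51.172851 rev/s
rpm = 60·n = 3070.371052

rpm = 3070.37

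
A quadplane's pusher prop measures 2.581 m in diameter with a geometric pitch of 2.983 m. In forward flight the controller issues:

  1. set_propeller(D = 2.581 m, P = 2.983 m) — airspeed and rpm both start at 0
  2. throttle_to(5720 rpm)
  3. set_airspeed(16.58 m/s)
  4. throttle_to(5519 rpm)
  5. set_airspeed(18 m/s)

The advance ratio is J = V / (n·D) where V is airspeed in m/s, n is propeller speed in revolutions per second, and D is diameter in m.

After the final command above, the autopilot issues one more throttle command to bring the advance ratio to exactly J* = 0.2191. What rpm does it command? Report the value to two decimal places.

rpm = 1909.82

set_propeller: D = 2.581 m, P = 2.983 m (p = P/D = 1.155754); state ← (V=0, rpm=0)
throttle_to(5720): rpm ← 5720
set_airspeed(16.58): V ← 16.58 m/s
throttle_to(5519): rpm ← 5519
set_airspeed(18): V ← 18 m/s
final state: V = 18 m/s, rpm = 5519 → n = rpm/60 = 91.983333 rev/s
target J* = 0.2191; solve J* = V/(n·D) for n: n = V/(J*·D) = 18/(0.2191 × 2.581) = 31.830402 rev/s
rpm = 60·n = 1909.824118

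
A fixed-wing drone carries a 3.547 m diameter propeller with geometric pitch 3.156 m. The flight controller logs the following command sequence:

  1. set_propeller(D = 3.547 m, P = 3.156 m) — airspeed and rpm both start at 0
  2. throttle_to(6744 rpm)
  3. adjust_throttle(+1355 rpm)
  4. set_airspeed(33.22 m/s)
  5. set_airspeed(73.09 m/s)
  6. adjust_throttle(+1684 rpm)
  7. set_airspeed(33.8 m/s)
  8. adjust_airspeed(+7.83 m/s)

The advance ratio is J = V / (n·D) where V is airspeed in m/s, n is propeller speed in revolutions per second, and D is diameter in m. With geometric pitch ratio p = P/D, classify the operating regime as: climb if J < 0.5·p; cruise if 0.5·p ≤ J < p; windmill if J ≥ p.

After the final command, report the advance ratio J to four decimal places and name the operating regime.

set_propeller: D = 3.547 m, P = 3.156 m (p = P/D = 0.889766); state ← (V=0, rpm=0)
throttle_to(6744): rpm ← 6744
adjust_throttle(+1355): rpm ← 6744 +1355 = 8099
set_airspeed(33.22): V ← 33.22 m/s
set_airspeed(73.09): V ← 73.09 m/s
adjust_throttle(+1684): rpm ← 8099 +1684 = 9783
set_airspeed(33.8): V ← 33.8 m/s
adjust_airspeed(+7.83): V ← 33.8 +7.83 = 41.63 m/s
final state: V = 41.63 m/s, rpm = 9783 → n = rpm/60 = 163.050000 rev/s
J = V / (n·D) = 41.63 / (163.050000 × 3.547) = 0.071982
regime bands: climb J<0.4449 | cruise [0.4449, 0.8898) | windmill J≥0.8898
J = 0.0720 → climb

J = 0.0720, regime = climb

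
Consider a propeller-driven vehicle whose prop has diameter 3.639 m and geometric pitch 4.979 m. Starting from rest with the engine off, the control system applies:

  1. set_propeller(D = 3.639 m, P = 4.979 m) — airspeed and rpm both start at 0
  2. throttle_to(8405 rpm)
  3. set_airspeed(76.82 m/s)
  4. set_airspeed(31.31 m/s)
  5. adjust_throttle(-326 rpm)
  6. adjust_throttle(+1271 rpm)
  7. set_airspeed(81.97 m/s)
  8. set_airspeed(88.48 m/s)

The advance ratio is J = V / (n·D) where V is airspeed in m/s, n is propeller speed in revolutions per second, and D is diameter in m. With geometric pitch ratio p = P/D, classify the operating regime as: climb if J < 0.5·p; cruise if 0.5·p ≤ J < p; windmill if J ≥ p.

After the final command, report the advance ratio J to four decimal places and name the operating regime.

set_propeller: D = 3.639 m, P = 4.979 m (p = P/D = 1.368233); state ← (V=0, rpm=0)
throttle_to(8405): rpm ← 8405
set_airspeed(76.82): V ← 76.82 m/s
set_airspeed(31.31): V ← 31.31 m/s
adjust_throttle(-326): rpm ← 8405 -326 = 8079
adjust_throttle(+1271): rpm ← 8079 +1271 = 9350
set_airspeed(81.97): V ← 81.97 m/s
set_airspeed(88.48): V ← 88.48 m/s
final state: V = 88.48 m/s, rpm = 9350 → n = rpm/60 = 155.833333 rev/s
J = V / (n·D) = 88.48 / (155.833333 × 3.639) = 0.156028
regime bands: climb J<0.6841 | cruise [0.6841, 1.3682) | windmill J≥1.3682
J = 0.1560 → climb

J = 0.1560, regime = climb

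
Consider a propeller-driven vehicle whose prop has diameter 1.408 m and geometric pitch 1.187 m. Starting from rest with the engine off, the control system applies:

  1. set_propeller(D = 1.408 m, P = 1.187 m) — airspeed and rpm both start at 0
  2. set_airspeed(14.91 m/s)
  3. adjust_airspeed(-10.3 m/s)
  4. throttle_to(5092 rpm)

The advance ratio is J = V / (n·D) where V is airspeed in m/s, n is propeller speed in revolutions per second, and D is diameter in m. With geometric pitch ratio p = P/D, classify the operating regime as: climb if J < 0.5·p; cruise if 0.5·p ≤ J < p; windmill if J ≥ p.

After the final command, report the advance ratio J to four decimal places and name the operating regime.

J = 0.0386, regime = climb

set_propeller: D = 1.408 m, P = 1.187 m (p = P/D = 0.843040); state ← (V=0, rpm=0)
set_airspeed(14.91): V ← 14.91 m/s
adjust_airspeed(-10.3): V ← 14.91 -10.3 = 4.61 m/s
throttle_to(5092): rpm ← 5092
final state: V = 4.61 m/s, rpm = 5092 → n = rpm/60 = 84.866667 rev/s
J = V / (n·D) = 4.61 / (84.866667 × 1.408) = 0.038580
regime bands: climb J<0.4215 | cruise [0.4215, 0.8430) | windmill J≥0.8430
J = 0.0386 → climb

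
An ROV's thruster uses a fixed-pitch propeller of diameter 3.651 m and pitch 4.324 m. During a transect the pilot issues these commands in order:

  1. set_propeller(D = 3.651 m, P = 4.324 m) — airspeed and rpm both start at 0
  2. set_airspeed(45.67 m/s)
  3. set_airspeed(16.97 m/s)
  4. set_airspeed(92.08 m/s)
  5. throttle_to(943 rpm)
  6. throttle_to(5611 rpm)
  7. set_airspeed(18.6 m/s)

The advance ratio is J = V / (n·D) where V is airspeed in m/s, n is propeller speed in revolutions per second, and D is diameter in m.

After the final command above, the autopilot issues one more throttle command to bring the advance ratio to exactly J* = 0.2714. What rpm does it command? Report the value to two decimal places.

rpm = 1126.27

set_propeller: D = 3.651 m, P = 4.324 m (p = P/D = 1.184333); state ← (V=0, rpm=0)
set_airspeed(45.67): V ← 45.67 m/s
set_airspeed(16.97): V ← 16.97 m/s
set_airspeed(92.08): V ← 92.08 m/s
throttle_to(943): rpm ← 943
throttle_to(5611): rpm ← 5611
set_airspeed(18.6): V ← 18.6 m/s
final state: V = 18.6 m/s, rpm = 5611 → n = rpm/60 = 93.516667 rev/s
target J* = 0.2714; solve J* = V/(n·D) for n: n = V/(J*·D) = 18.6/(0.2714 × 3.651) = 18.771167 rev/s
rpm = 60·n = 1126.270006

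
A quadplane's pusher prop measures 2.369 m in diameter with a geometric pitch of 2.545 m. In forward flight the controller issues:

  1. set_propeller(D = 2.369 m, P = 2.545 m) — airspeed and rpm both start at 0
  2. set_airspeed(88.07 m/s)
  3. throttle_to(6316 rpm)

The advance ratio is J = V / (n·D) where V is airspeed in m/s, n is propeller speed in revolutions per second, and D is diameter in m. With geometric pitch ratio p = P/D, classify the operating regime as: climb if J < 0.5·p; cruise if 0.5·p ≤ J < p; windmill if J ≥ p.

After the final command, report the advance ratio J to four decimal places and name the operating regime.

J = 0.3532, regime = climb

set_propeller: D = 2.369 m, P = 2.545 m (p = P/D = 1.074293); state ← (V=0, rpm=0)
set_airspeed(88.07): V ← 88.07 m/s
throttle_to(6316): rpm ← 6316
final state: V = 88.07 m/s, rpm = 6316 → n = rpm/60 = 105.266667 rev/s
J = V / (n·D) = 88.07 / (105.266667 × 2.369) = 0.353160
regime bands: climb J<0.5371 | cruise [0.5371, 1.0743) | windmill J≥1.0743
J = 0.3532 → climb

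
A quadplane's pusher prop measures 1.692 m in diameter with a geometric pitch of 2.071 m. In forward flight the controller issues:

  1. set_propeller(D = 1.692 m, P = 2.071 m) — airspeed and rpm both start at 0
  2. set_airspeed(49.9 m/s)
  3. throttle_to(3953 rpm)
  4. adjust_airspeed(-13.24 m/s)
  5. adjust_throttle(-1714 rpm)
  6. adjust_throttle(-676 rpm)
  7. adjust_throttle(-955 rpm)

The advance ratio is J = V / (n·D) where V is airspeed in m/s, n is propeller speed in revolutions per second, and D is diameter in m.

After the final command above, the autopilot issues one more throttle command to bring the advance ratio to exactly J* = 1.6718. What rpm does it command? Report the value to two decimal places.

set_propeller: D = 1.692 m, P = 2.071 m (p = P/D = 1.223995); state ← (V=0, rpm=0)
set_airspeed(49.9): V ← 49.9 m/s
throttle_to(3953): rpm ← 3953
adjust_airspeed(-13.24): V ← 49.9 -13.24 = 36.66 m/s
adjust_throttle(-1714): rpm ← 3953 -1714 = 2239
adjust_throttle(-676): rpm ← 2239 -676 = 1563
adjust_throttle(-955): rpm ← 1563 -955 = 608
final state: V = 36.66 m/s, rpm = 608 → n = rpm/60 = 10.133333 rev/s
target J* = 1.6718; solve J* = V/(n·D) for n: n = V/(J*·D) = 36.66/(1.6718 × 1.692) = 12.960083 rev/s
rpm = 60·n = 777.604977

rpm = 777.60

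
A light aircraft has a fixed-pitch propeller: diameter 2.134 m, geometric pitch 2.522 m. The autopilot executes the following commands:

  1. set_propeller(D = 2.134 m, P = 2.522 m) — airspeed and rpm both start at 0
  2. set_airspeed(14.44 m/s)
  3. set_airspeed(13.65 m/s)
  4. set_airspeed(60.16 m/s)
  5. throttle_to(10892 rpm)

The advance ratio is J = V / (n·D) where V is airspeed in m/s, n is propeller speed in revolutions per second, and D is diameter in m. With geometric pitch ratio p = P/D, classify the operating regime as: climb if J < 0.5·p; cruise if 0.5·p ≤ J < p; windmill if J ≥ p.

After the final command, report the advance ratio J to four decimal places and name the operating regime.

J = 0.1553, regime = climb

set_propeller: D = 2.134 m, P = 2.522 m (p = P/D = 1.181818); state ← (V=0, rpm=0)
set_airspeed(14.44): V ← 14.44 m/s
set_airspeed(13.65): V ← 13.65 m/s
set_airspeed(60.16): V ← 60.16 m/s
throttle_to(10892): rpm ← 10892
final state: V = 60.16 m/s, rpm = 10892 → n = rpm/60 = 181.533333 rev/s
J = V / (n·D) = 60.16 / (181.533333 × 2.134) = 0.155295
regime bands: climb J<0.5909 | cruise [0.5909, 1.1818) | windmill J≥1.1818
J = 0.1553 → climb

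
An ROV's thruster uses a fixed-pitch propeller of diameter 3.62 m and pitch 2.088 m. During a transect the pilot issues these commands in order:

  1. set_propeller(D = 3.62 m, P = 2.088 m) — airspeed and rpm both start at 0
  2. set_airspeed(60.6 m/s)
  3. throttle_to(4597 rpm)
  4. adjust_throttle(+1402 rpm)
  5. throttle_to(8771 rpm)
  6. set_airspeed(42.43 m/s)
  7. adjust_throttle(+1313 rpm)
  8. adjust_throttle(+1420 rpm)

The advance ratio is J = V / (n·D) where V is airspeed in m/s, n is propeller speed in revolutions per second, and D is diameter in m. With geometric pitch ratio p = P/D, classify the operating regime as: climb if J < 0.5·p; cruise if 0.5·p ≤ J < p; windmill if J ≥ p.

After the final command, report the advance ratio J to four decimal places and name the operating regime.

set_propeller: D = 3.62 m, P = 2.088 m (p = P/D = 0.576796); state ← (V=0, rpm=0)
set_airspeed(60.6): V ← 60.6 m/s
throttle_to(4597): rpm ← 4597
adjust_throttle(+1402): rpm ← 4597 +1402 = 5999
throttle_to(8771): rpm ← 8771
set_airspeed(42.43): V ← 42.43 m/s
adjust_throttle(+1313): rpm ← 8771 +1313 = 10084
adjust_throttle(+1420): rpm ← 10084 +1420 = 11504
final state: V = 42.43 m/s, rpm = 11504 → n = rpm/60 = 191.733333 rev/s
J = V / (n·D) = 42.43 / (191.733333 × 3.62) = 0.061132
regime bands: climb J<0.2884 | cruise [0.2884, 0.5768) | windmill J≥0.5768
J = 0.0611 → climb

J = 0.0611, regime = climb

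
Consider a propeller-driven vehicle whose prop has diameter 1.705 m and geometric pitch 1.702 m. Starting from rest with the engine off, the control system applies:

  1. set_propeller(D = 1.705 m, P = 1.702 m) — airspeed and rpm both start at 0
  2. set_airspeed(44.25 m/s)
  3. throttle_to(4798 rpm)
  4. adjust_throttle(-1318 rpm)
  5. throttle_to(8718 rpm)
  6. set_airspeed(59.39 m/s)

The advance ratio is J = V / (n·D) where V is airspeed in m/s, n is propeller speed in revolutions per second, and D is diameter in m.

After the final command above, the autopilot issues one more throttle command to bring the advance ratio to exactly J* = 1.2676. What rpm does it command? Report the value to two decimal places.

set_propeller: D = 1.705 m, P = 1.702 m (p = P/D = 0.998240); state ← (V=0, rpm=0)
set_airspeed(44.25): V ← 44.25 m/s
throttle_to(4798): rpm ← 4798
adjust_throttle(-1318): rpm ← 4798 -1318 = 3480
throttle_to(8718): rpm ← 8718
set_airspeed(59.39): V ← 59.39 m/s
final state: V = 59.39 m/s, rpm = 8718 → n = rpm/60 = 145.300000 rev/s
target J* = 1.2676; solve J* = V/(n·D) for n: n = V/(J*·D) = 59.39/(1.2676 × 1.705) = 27.479366 rev/s
rpm = 60·n = 1648.761971

rpm = 1648.76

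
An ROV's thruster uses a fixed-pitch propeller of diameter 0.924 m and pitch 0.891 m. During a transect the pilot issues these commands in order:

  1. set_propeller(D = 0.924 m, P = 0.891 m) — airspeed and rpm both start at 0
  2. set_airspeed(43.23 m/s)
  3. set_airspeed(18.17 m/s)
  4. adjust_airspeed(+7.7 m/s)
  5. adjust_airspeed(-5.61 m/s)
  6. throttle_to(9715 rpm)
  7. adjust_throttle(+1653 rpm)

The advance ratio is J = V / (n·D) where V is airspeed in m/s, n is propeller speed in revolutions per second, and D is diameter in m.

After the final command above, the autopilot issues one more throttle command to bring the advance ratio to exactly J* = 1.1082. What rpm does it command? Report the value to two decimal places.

set_propeller: D = 0.924 m, P = 0.891 m (p = P/D = 0.964286); state ← (V=0, rpm=0)
set_airspeed(43.23): V ← 43.23 m/s
set_airspeed(18.17): V ← 18.17 m/s
adjust_airspeed(+7.7): V ← 18.17 +7.7 = 25.87 m/s
adjust_airspeed(-5.61): V ← 25.87 -5.61 = 20.26 m/s
throttle_to(9715): rpm ← 9715
adjust_throttle(+1653): rpm ← 9715 +1653 = 11368
final state: V = 20.26 m/s, rpm = 11368 → n = rpm/60 = 189.466667 rev/s
target J* = 1.1082; solve J* = V/(n·D) for n: n = V/(J*·D) = 20.26/(1.1082 × 0.924) = 19.785605 rev/s
rpm = 60·n = 1187.136271

rpm = 1187.14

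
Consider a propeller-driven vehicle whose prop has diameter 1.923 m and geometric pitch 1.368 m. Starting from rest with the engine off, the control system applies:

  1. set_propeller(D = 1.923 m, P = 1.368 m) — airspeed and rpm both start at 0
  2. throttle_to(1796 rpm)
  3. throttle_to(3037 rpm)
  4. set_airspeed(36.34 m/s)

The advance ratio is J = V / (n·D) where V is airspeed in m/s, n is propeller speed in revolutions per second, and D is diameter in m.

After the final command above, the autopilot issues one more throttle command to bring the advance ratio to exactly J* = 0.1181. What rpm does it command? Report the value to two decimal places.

rpm = 9600.79

set_propeller: D = 1.923 m, P = 1.368 m (p = P/D = 0.711388); state ← (V=0, rpm=0)
throttle_to(1796): rpm ← 1796
throttle_to(3037): rpm ← 3037
set_airspeed(36.34): V ← 36.34 m/s
final state: V = 36.34 m/s, rpm = 3037 → n = rpm/60 = 50.616667 rev/s
target J* = 0.1181; solve J* = V/(n·D) for n: n = V/(J*·D) = 36.34/(0.1181 × 1.923) = 160.013174 rev/s
rpm = 60·n = 9600.790467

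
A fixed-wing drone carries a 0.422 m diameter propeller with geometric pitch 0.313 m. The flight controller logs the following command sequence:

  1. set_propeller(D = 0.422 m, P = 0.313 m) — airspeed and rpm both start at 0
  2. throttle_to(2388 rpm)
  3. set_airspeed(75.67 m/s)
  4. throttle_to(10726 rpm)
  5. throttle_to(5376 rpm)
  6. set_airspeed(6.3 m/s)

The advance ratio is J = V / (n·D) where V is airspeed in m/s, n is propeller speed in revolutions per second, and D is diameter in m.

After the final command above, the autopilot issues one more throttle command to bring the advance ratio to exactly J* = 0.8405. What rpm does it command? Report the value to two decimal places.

rpm = 1065.72

set_propeller: D = 0.422 m, P = 0.313 m (p = P/D = 0.741706); state ← (V=0, rpm=0)
throttle_to(2388): rpm ← 2388
set_airspeed(75.67): V ← 75.67 m/s
throttle_to(10726): rpm ← 10726
throttle_to(5376): rpm ← 5376
set_airspeed(6.3): V ← 6.3 m/s
final state: V = 6.3 m/s, rpm = 5376 → n = rpm/60 = 89.600000 rev/s
target J* = 0.8405; solve J* = V/(n·D) for n: n = V/(J*·D) = 6.3/(0.8405 × 0.422) = 17.761939 rev/s
rpm = 60·n = 1065.716356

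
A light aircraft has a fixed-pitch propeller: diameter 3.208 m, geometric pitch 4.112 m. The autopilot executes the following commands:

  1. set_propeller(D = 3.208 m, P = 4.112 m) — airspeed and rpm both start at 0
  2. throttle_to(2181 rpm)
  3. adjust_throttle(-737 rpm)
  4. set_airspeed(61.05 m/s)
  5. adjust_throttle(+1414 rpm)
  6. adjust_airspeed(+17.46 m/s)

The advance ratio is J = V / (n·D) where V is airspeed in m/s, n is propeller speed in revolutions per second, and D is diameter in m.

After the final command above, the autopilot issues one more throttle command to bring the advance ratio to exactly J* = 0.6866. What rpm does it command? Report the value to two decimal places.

set_propeller: D = 3.208 m, P = 4.112 m (p = P/D = 1.281796); state ← (V=0, rpm=0)
throttle_to(2181): rpm ← 2181
adjust_throttle(-737): rpm ← 2181 -737 = 1444
set_airspeed(61.05): V ← 61.05 m/s
adjust_throttle(+1414): rpm ← 1444 +1414 = 2858
adjust_airspeed(+17.46): V ← 61.05 +17.46 = 78.51 m/s
final state: V = 78.51 m/s, rpm = 2858 → n = rpm/60 = 47.633333 rev/s
target J* = 0.6866; solve J* = V/(n·D) for n: n = V/(J*·D) = 78.51/(0.6866 × 3.208) = 35.644031 rev/s
rpm = 60·n = 2138.641889

rpm = 2138.64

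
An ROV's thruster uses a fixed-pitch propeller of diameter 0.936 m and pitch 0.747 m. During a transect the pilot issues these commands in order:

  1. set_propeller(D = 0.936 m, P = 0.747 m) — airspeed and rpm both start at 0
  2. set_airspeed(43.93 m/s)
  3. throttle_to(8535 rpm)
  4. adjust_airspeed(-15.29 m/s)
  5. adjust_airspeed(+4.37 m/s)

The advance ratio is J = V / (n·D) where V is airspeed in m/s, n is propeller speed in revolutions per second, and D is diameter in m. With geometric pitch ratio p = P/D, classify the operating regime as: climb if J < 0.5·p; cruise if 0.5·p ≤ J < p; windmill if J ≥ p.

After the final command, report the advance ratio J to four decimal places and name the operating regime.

set_propeller: D = 0.936 m, P = 0.747 m (p = P/D = 0.798077); state ← (V=0, rpm=0)
set_airspeed(43.93): V ← 43.93 m/s
throttle_to(8535): rpm ← 8535
adjust_airspeed(-15.29): V ← 43.93 -15.29 = 28.64 m/s
adjust_airspeed(+4.37): V ← 28.64 +4.37 = 33.01 m/s
final state: V = 33.01 m/s, rpm = 8535 → n = rpm/60 = 142.250000 rev/s
J = V / (n·D) = 33.01 / (142.250000 × 0.936) = 0.247923
regime bands: climb J<0.3990 | cruise [0.3990, 0.7981) | windmill J≥0.7981
J = 0.2479 → climb

J = 0.2479, regime = climb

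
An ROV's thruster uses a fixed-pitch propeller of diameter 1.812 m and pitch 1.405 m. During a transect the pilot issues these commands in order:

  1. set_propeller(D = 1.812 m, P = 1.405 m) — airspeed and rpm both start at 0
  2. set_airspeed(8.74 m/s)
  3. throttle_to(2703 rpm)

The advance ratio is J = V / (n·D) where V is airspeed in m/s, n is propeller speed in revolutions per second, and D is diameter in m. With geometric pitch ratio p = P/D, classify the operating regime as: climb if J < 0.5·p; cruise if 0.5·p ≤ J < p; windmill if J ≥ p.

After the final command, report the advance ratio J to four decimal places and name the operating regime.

set_propeller: D = 1.812 m, P = 1.405 m (p = P/D = 0.775386); state ← (V=0, rpm=0)
set_airspeed(8.74): V ← 8.74 m/s
throttle_to(2703): rpm ← 2703
final state: V = 8.74 m/s, rpm = 2703 → n = rpm/60 = 45.050000 rev/s
J = V / (n·D) = 8.74 / (45.050000 × 1.812) = 0.107068
regime bands: climb J<0.3877 | cruise [0.3877, 0.7754) | windmill J≥0.7754
J = 0.1071 → climb

J = 0.1071, regime = climb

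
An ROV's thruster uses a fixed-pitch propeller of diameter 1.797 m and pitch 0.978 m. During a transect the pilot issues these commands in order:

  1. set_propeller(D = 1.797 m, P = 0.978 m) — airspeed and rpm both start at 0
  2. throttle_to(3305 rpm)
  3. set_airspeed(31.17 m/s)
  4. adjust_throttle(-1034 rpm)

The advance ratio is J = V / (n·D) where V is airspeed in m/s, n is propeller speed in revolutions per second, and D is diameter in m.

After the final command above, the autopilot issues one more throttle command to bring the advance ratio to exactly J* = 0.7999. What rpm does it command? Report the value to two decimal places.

rpm = 1301.08

set_propeller: D = 1.797 m, P = 0.978 m (p = P/D = 0.544240); state ← (V=0, rpm=0)
throttle_to(3305): rpm ← 3305
set_airspeed(31.17): V ← 31.17 m/s
adjust_throttle(-1034): rpm ← 3305 -1034 = 2271
final state: V = 31.17 m/s, rpm = 2271 → n = rpm/60 = 37.850000 rev/s
target J* = 0.7999; solve J* = V/(n·D) for n: n = V/(J*·D) = 31.17/(0.7999 × 1.797) = 21.684681 rev/s
rpm = 60·n = 1301.080832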